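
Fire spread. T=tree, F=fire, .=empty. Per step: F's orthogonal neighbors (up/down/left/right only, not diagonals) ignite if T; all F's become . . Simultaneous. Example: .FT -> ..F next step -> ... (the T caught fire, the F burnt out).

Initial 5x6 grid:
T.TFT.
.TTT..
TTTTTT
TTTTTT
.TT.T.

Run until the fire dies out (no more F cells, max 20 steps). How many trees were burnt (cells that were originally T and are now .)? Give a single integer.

Step 1: +3 fires, +1 burnt (F count now 3)
Step 2: +2 fires, +3 burnt (F count now 2)
Step 3: +4 fires, +2 burnt (F count now 4)
Step 4: +4 fires, +4 burnt (F count now 4)
Step 5: +5 fires, +4 burnt (F count now 5)
Step 6: +2 fires, +5 burnt (F count now 2)
Step 7: +0 fires, +2 burnt (F count now 0)
Fire out after step 7
Initially T: 21, now '.': 29
Total burnt (originally-T cells now '.'): 20

Answer: 20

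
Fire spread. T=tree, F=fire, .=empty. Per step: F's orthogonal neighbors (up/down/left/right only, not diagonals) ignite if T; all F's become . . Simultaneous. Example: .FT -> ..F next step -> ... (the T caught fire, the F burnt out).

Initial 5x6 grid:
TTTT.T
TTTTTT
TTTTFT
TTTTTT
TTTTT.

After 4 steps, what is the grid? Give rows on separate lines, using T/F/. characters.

Step 1: 4 trees catch fire, 1 burn out
  TTTT.T
  TTTTFT
  TTTF.F
  TTTTFT
  TTTTT.
Step 2: 6 trees catch fire, 4 burn out
  TTTT.T
  TTTF.F
  TTF...
  TTTF.F
  TTTTF.
Step 3: 6 trees catch fire, 6 burn out
  TTTF.F
  TTF...
  TF....
  TTF...
  TTTF..
Step 4: 5 trees catch fire, 6 burn out
  TTF...
  TF....
  F.....
  TF....
  TTF...

TTF...
TF....
F.....
TF....
TTF...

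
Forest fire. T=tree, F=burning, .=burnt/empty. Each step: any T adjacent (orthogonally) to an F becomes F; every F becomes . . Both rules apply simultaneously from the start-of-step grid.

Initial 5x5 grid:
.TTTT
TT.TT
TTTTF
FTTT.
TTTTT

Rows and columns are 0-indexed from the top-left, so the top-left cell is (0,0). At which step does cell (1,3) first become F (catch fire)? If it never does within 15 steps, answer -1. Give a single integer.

Step 1: cell (1,3)='T' (+5 fires, +2 burnt)
Step 2: cell (1,3)='F' (+8 fires, +5 burnt)
  -> target ignites at step 2
Step 3: cell (1,3)='.' (+4 fires, +8 burnt)
Step 4: cell (1,3)='.' (+3 fires, +4 burnt)
Step 5: cell (1,3)='.' (+0 fires, +3 burnt)
  fire out at step 5

2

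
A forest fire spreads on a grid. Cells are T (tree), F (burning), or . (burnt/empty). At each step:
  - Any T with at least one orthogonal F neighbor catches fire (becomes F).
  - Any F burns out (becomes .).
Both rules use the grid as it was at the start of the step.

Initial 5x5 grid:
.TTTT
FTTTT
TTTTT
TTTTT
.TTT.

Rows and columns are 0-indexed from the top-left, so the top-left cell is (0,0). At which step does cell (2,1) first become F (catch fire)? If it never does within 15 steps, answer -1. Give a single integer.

Step 1: cell (2,1)='T' (+2 fires, +1 burnt)
Step 2: cell (2,1)='F' (+4 fires, +2 burnt)
  -> target ignites at step 2
Step 3: cell (2,1)='.' (+4 fires, +4 burnt)
Step 4: cell (2,1)='.' (+5 fires, +4 burnt)
Step 5: cell (2,1)='.' (+4 fires, +5 burnt)
Step 6: cell (2,1)='.' (+2 fires, +4 burnt)
Step 7: cell (2,1)='.' (+0 fires, +2 burnt)
  fire out at step 7

2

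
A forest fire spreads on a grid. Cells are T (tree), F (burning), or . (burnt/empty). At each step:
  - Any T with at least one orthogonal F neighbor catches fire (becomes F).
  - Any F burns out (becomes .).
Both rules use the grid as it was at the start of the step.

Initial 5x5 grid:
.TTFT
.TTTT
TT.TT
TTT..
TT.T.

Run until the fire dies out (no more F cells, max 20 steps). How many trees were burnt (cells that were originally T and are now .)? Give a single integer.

Answer: 16

Derivation:
Step 1: +3 fires, +1 burnt (F count now 3)
Step 2: +4 fires, +3 burnt (F count now 4)
Step 3: +2 fires, +4 burnt (F count now 2)
Step 4: +1 fires, +2 burnt (F count now 1)
Step 5: +2 fires, +1 burnt (F count now 2)
Step 6: +3 fires, +2 burnt (F count now 3)
Step 7: +1 fires, +3 burnt (F count now 1)
Step 8: +0 fires, +1 burnt (F count now 0)
Fire out after step 8
Initially T: 17, now '.': 24
Total burnt (originally-T cells now '.'): 16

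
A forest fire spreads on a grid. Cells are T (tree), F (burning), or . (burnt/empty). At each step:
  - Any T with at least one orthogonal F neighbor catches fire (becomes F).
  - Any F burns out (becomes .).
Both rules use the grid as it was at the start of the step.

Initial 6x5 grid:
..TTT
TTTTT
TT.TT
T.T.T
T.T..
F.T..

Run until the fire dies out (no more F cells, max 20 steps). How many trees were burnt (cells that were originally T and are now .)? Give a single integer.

Answer: 15

Derivation:
Step 1: +1 fires, +1 burnt (F count now 1)
Step 2: +1 fires, +1 burnt (F count now 1)
Step 3: +1 fires, +1 burnt (F count now 1)
Step 4: +2 fires, +1 burnt (F count now 2)
Step 5: +1 fires, +2 burnt (F count now 1)
Step 6: +1 fires, +1 burnt (F count now 1)
Step 7: +2 fires, +1 burnt (F count now 2)
Step 8: +3 fires, +2 burnt (F count now 3)
Step 9: +2 fires, +3 burnt (F count now 2)
Step 10: +1 fires, +2 burnt (F count now 1)
Step 11: +0 fires, +1 burnt (F count now 0)
Fire out after step 11
Initially T: 18, now '.': 27
Total burnt (originally-T cells now '.'): 15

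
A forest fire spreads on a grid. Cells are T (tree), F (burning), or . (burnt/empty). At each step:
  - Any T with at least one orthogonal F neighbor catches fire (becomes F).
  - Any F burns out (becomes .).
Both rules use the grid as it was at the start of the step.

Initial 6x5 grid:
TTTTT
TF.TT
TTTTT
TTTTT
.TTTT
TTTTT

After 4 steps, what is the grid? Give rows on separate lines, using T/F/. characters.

Step 1: 3 trees catch fire, 1 burn out
  TFTTT
  F..TT
  TFTTT
  TTTTT
  .TTTT
  TTTTT
Step 2: 5 trees catch fire, 3 burn out
  F.FTT
  ...TT
  F.FTT
  TFTTT
  .TTTT
  TTTTT
Step 3: 5 trees catch fire, 5 burn out
  ...FT
  ...TT
  ...FT
  F.FTT
  .FTTT
  TTTTT
Step 4: 6 trees catch fire, 5 burn out
  ....F
  ...FT
  ....F
  ...FT
  ..FTT
  TFTTT

....F
...FT
....F
...FT
..FTT
TFTTT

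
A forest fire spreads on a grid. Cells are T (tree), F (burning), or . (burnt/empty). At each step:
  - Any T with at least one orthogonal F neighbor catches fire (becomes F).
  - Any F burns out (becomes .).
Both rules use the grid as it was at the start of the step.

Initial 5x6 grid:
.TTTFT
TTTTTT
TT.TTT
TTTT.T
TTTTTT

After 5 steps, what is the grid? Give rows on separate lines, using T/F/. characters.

Step 1: 3 trees catch fire, 1 burn out
  .TTF.F
  TTTTFT
  TT.TTT
  TTTT.T
  TTTTTT
Step 2: 4 trees catch fire, 3 burn out
  .TF...
  TTTF.F
  TT.TFT
  TTTT.T
  TTTTTT
Step 3: 4 trees catch fire, 4 burn out
  .F....
  TTF...
  TT.F.F
  TTTT.T
  TTTTTT
Step 4: 3 trees catch fire, 4 burn out
  ......
  TF....
  TT....
  TTTF.F
  TTTTTT
Step 5: 5 trees catch fire, 3 burn out
  ......
  F.....
  TF....
  TTF...
  TTTFTF

......
F.....
TF....
TTF...
TTTFTF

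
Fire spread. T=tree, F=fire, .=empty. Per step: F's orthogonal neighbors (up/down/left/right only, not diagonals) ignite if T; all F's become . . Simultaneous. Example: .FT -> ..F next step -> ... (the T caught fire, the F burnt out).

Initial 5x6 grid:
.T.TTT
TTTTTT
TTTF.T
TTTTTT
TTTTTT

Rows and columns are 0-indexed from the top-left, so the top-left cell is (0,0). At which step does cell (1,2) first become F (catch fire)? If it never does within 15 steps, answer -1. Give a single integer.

Step 1: cell (1,2)='T' (+3 fires, +1 burnt)
Step 2: cell (1,2)='F' (+7 fires, +3 burnt)
  -> target ignites at step 2
Step 3: cell (1,2)='.' (+8 fires, +7 burnt)
Step 4: cell (1,2)='.' (+7 fires, +8 burnt)
Step 5: cell (1,2)='.' (+1 fires, +7 burnt)
Step 6: cell (1,2)='.' (+0 fires, +1 burnt)
  fire out at step 6

2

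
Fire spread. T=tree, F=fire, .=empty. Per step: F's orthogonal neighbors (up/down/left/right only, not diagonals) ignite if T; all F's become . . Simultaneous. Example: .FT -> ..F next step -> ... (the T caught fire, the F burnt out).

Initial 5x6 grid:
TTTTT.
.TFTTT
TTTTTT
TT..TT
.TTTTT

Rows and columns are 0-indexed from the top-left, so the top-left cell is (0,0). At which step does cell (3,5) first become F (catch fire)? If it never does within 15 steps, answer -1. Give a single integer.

Step 1: cell (3,5)='T' (+4 fires, +1 burnt)
Step 2: cell (3,5)='T' (+5 fires, +4 burnt)
Step 3: cell (3,5)='T' (+6 fires, +5 burnt)
Step 4: cell (3,5)='T' (+4 fires, +6 burnt)
Step 5: cell (3,5)='F' (+3 fires, +4 burnt)
  -> target ignites at step 5
Step 6: cell (3,5)='.' (+2 fires, +3 burnt)
Step 7: cell (3,5)='.' (+0 fires, +2 burnt)
  fire out at step 7

5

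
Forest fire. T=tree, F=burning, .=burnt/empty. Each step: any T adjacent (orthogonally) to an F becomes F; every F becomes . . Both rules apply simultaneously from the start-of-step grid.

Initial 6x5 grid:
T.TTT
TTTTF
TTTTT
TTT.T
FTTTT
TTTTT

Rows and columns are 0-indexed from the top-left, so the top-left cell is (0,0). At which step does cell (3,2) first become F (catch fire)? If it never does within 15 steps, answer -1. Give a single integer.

Step 1: cell (3,2)='T' (+6 fires, +2 burnt)
Step 2: cell (3,2)='T' (+8 fires, +6 burnt)
Step 3: cell (3,2)='F' (+9 fires, +8 burnt)
  -> target ignites at step 3
Step 4: cell (3,2)='.' (+3 fires, +9 burnt)
Step 5: cell (3,2)='.' (+0 fires, +3 burnt)
  fire out at step 5

3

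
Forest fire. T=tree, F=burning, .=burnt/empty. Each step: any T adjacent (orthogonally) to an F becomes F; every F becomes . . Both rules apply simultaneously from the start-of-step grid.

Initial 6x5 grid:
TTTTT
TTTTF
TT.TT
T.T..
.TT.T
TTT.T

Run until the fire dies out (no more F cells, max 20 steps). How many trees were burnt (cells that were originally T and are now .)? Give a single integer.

Step 1: +3 fires, +1 burnt (F count now 3)
Step 2: +3 fires, +3 burnt (F count now 3)
Step 3: +2 fires, +3 burnt (F count now 2)
Step 4: +3 fires, +2 burnt (F count now 3)
Step 5: +2 fires, +3 burnt (F count now 2)
Step 6: +1 fires, +2 burnt (F count now 1)
Step 7: +0 fires, +1 burnt (F count now 0)
Fire out after step 7
Initially T: 22, now '.': 22
Total burnt (originally-T cells now '.'): 14

Answer: 14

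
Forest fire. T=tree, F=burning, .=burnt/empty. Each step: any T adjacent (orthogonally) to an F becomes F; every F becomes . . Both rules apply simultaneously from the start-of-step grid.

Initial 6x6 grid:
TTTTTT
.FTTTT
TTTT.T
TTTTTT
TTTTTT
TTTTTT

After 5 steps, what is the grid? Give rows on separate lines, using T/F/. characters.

Step 1: 3 trees catch fire, 1 burn out
  TFTTTT
  ..FTTT
  TFTT.T
  TTTTTT
  TTTTTT
  TTTTTT
Step 2: 6 trees catch fire, 3 burn out
  F.FTTT
  ...FTT
  F.FT.T
  TFTTTT
  TTTTTT
  TTTTTT
Step 3: 6 trees catch fire, 6 burn out
  ...FTT
  ....FT
  ...F.T
  F.FTTT
  TFTTTT
  TTTTTT
Step 4: 6 trees catch fire, 6 burn out
  ....FT
  .....F
  .....T
  ...FTT
  F.FTTT
  TFTTTT
Step 5: 6 trees catch fire, 6 burn out
  .....F
  ......
  .....F
  ....FT
  ...FTT
  F.FTTT

.....F
......
.....F
....FT
...FTT
F.FTTT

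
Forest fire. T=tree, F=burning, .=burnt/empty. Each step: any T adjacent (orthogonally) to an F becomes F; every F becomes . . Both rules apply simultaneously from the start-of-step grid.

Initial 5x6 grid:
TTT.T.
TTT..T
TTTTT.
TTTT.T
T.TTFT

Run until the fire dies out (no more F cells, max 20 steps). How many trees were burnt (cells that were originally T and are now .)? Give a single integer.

Answer: 20

Derivation:
Step 1: +2 fires, +1 burnt (F count now 2)
Step 2: +3 fires, +2 burnt (F count now 3)
Step 3: +2 fires, +3 burnt (F count now 2)
Step 4: +3 fires, +2 burnt (F count now 3)
Step 5: +3 fires, +3 burnt (F count now 3)
Step 6: +4 fires, +3 burnt (F count now 4)
Step 7: +2 fires, +4 burnt (F count now 2)
Step 8: +1 fires, +2 burnt (F count now 1)
Step 9: +0 fires, +1 burnt (F count now 0)
Fire out after step 9
Initially T: 22, now '.': 28
Total burnt (originally-T cells now '.'): 20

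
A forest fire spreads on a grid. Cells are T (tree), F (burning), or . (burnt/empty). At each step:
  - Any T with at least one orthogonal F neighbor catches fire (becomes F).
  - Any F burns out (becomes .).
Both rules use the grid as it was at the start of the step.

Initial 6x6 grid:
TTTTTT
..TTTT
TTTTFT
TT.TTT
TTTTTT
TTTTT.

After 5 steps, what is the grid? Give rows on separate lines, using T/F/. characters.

Step 1: 4 trees catch fire, 1 burn out
  TTTTTT
  ..TTFT
  TTTF.F
  TT.TFT
  TTTTTT
  TTTTT.
Step 2: 7 trees catch fire, 4 burn out
  TTTTFT
  ..TF.F
  TTF...
  TT.F.F
  TTTTFT
  TTTTT.
Step 3: 7 trees catch fire, 7 burn out
  TTTF.F
  ..F...
  TF....
  TT....
  TTTF.F
  TTTTF.
Step 4: 5 trees catch fire, 7 burn out
  TTF...
  ......
  F.....
  TF....
  TTF...
  TTTF..
Step 5: 4 trees catch fire, 5 burn out
  TF....
  ......
  ......
  F.....
  TF....
  TTF...

TF....
......
......
F.....
TF....
TTF...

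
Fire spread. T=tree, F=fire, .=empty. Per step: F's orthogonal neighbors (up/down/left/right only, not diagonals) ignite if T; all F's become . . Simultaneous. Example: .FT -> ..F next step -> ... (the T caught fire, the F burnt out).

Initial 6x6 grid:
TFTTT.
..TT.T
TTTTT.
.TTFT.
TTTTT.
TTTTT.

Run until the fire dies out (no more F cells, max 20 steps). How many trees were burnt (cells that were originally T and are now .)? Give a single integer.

Answer: 24

Derivation:
Step 1: +6 fires, +2 burnt (F count now 6)
Step 2: +9 fires, +6 burnt (F count now 9)
Step 3: +5 fires, +9 burnt (F count now 5)
Step 4: +3 fires, +5 burnt (F count now 3)
Step 5: +1 fires, +3 burnt (F count now 1)
Step 6: +0 fires, +1 burnt (F count now 0)
Fire out after step 6
Initially T: 25, now '.': 35
Total burnt (originally-T cells now '.'): 24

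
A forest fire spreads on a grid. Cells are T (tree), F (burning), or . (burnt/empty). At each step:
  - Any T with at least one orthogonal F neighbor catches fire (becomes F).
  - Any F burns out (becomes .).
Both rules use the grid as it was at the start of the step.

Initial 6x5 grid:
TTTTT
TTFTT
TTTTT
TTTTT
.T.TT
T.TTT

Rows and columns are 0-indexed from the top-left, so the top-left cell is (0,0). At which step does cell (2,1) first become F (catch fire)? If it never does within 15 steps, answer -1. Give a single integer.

Step 1: cell (2,1)='T' (+4 fires, +1 burnt)
Step 2: cell (2,1)='F' (+7 fires, +4 burnt)
  -> target ignites at step 2
Step 3: cell (2,1)='.' (+6 fires, +7 burnt)
Step 4: cell (2,1)='.' (+4 fires, +6 burnt)
Step 5: cell (2,1)='.' (+2 fires, +4 burnt)
Step 6: cell (2,1)='.' (+2 fires, +2 burnt)
Step 7: cell (2,1)='.' (+0 fires, +2 burnt)
  fire out at step 7

2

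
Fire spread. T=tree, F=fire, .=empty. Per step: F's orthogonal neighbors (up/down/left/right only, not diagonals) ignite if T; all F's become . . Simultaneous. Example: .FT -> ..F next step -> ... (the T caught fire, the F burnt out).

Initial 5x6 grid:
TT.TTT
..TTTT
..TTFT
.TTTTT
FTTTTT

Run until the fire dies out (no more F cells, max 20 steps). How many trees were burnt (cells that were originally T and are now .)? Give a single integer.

Answer: 20

Derivation:
Step 1: +5 fires, +2 burnt (F count now 5)
Step 2: +9 fires, +5 burnt (F count now 9)
Step 3: +6 fires, +9 burnt (F count now 6)
Step 4: +0 fires, +6 burnt (F count now 0)
Fire out after step 4
Initially T: 22, now '.': 28
Total burnt (originally-T cells now '.'): 20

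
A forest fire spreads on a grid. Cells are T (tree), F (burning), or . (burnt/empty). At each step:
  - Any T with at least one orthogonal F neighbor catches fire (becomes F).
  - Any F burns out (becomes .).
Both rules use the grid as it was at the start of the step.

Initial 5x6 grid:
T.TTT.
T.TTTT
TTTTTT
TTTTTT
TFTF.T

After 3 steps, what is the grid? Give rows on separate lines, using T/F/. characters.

Step 1: 4 trees catch fire, 2 burn out
  T.TTT.
  T.TTTT
  TTTTTT
  TFTFTT
  F.F..T
Step 2: 5 trees catch fire, 4 burn out
  T.TTT.
  T.TTTT
  TFTFTT
  F.F.FT
  .....T
Step 3: 5 trees catch fire, 5 burn out
  T.TTT.
  T.TFTT
  F.F.FT
  .....F
  .....T

T.TTT.
T.TFTT
F.F.FT
.....F
.....T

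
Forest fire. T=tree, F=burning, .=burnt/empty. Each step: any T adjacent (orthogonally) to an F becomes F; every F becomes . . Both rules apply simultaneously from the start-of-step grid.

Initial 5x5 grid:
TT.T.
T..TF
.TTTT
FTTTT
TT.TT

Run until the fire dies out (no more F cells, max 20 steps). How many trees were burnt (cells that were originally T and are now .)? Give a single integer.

Step 1: +4 fires, +2 burnt (F count now 4)
Step 2: +6 fires, +4 burnt (F count now 6)
Step 3: +3 fires, +6 burnt (F count now 3)
Step 4: +1 fires, +3 burnt (F count now 1)
Step 5: +0 fires, +1 burnt (F count now 0)
Fire out after step 5
Initially T: 17, now '.': 22
Total burnt (originally-T cells now '.'): 14

Answer: 14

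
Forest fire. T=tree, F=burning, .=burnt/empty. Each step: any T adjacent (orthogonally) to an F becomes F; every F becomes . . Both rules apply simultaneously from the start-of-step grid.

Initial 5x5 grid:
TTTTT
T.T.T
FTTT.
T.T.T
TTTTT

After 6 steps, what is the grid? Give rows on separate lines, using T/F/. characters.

Step 1: 3 trees catch fire, 1 burn out
  TTTTT
  F.T.T
  .FTT.
  F.T.T
  TTTTT
Step 2: 3 trees catch fire, 3 burn out
  FTTTT
  ..T.T
  ..FT.
  ..T.T
  FTTTT
Step 3: 5 trees catch fire, 3 burn out
  .FTTT
  ..F.T
  ...F.
  ..F.T
  .FTTT
Step 4: 2 trees catch fire, 5 burn out
  ..FTT
  ....T
  .....
  ....T
  ..FTT
Step 5: 2 trees catch fire, 2 burn out
  ...FT
  ....T
  .....
  ....T
  ...FT
Step 6: 2 trees catch fire, 2 burn out
  ....F
  ....T
  .....
  ....T
  ....F

....F
....T
.....
....T
....F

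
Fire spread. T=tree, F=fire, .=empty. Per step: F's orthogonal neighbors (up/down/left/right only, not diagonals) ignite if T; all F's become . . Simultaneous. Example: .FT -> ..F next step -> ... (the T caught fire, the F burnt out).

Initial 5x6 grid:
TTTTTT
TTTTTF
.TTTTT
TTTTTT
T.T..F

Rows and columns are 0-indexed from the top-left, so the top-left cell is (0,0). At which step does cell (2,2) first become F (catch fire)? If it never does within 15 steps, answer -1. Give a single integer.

Step 1: cell (2,2)='T' (+4 fires, +2 burnt)
Step 2: cell (2,2)='T' (+4 fires, +4 burnt)
Step 3: cell (2,2)='T' (+4 fires, +4 burnt)
Step 4: cell (2,2)='F' (+4 fires, +4 burnt)
  -> target ignites at step 4
Step 5: cell (2,2)='.' (+5 fires, +4 burnt)
Step 6: cell (2,2)='.' (+2 fires, +5 burnt)
Step 7: cell (2,2)='.' (+1 fires, +2 burnt)
Step 8: cell (2,2)='.' (+0 fires, +1 burnt)
  fire out at step 8

4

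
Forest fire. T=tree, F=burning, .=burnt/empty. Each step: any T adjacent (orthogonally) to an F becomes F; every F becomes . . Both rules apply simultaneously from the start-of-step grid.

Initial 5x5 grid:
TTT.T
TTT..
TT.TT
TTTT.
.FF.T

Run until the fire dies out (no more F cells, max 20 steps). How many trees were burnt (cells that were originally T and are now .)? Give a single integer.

Answer: 14

Derivation:
Step 1: +2 fires, +2 burnt (F count now 2)
Step 2: +3 fires, +2 burnt (F count now 3)
Step 3: +3 fires, +3 burnt (F count now 3)
Step 4: +4 fires, +3 burnt (F count now 4)
Step 5: +2 fires, +4 burnt (F count now 2)
Step 6: +0 fires, +2 burnt (F count now 0)
Fire out after step 6
Initially T: 16, now '.': 23
Total burnt (originally-T cells now '.'): 14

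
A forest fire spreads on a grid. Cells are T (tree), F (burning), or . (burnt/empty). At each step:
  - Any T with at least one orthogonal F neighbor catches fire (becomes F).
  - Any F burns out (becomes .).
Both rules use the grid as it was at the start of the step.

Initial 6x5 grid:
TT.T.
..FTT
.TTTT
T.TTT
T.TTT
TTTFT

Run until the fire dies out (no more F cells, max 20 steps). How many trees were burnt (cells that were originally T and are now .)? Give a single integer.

Step 1: +5 fires, +2 burnt (F count now 5)
Step 2: +9 fires, +5 burnt (F count now 9)
Step 3: +3 fires, +9 burnt (F count now 3)
Step 4: +1 fires, +3 burnt (F count now 1)
Step 5: +1 fires, +1 burnt (F count now 1)
Step 6: +0 fires, +1 burnt (F count now 0)
Fire out after step 6
Initially T: 21, now '.': 28
Total burnt (originally-T cells now '.'): 19

Answer: 19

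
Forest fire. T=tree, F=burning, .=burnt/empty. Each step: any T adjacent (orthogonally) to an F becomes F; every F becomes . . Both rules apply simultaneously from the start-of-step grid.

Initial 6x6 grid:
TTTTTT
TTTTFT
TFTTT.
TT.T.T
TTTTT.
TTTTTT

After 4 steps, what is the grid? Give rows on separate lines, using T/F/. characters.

Step 1: 8 trees catch fire, 2 burn out
  TTTTFT
  TFTF.F
  F.FTF.
  TF.T.T
  TTTTT.
  TTTTTT
Step 2: 8 trees catch fire, 8 burn out
  TFTF.F
  F.F...
  ...F..
  F..T.T
  TFTTT.
  TTTTTT
Step 3: 6 trees catch fire, 8 burn out
  F.F...
  ......
  ......
  ...F.T
  F.FTT.
  TFTTTT
Step 4: 3 trees catch fire, 6 burn out
  ......
  ......
  ......
  .....T
  ...FT.
  F.FTTT

......
......
......
.....T
...FT.
F.FTTT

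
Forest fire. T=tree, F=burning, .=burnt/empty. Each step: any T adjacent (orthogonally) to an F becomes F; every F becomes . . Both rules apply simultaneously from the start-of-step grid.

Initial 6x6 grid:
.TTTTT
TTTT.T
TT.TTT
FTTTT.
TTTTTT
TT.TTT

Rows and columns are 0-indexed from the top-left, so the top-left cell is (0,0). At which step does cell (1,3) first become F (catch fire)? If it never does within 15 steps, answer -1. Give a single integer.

Step 1: cell (1,3)='T' (+3 fires, +1 burnt)
Step 2: cell (1,3)='T' (+5 fires, +3 burnt)
Step 3: cell (1,3)='T' (+4 fires, +5 burnt)
Step 4: cell (1,3)='T' (+5 fires, +4 burnt)
Step 5: cell (1,3)='F' (+5 fires, +5 burnt)
  -> target ignites at step 5
Step 6: cell (1,3)='.' (+4 fires, +5 burnt)
Step 7: cell (1,3)='.' (+3 fires, +4 burnt)
Step 8: cell (1,3)='.' (+1 fires, +3 burnt)
Step 9: cell (1,3)='.' (+0 fires, +1 burnt)
  fire out at step 9

5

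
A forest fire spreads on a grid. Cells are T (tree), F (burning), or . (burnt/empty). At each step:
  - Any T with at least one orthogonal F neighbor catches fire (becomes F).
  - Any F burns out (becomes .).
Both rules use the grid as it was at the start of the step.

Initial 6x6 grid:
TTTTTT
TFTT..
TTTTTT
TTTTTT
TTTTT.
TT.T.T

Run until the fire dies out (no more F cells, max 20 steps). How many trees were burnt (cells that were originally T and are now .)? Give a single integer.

Step 1: +4 fires, +1 burnt (F count now 4)
Step 2: +6 fires, +4 burnt (F count now 6)
Step 3: +5 fires, +6 burnt (F count now 5)
Step 4: +6 fires, +5 burnt (F count now 6)
Step 5: +5 fires, +6 burnt (F count now 5)
Step 6: +3 fires, +5 burnt (F count now 3)
Step 7: +0 fires, +3 burnt (F count now 0)
Fire out after step 7
Initially T: 30, now '.': 35
Total burnt (originally-T cells now '.'): 29

Answer: 29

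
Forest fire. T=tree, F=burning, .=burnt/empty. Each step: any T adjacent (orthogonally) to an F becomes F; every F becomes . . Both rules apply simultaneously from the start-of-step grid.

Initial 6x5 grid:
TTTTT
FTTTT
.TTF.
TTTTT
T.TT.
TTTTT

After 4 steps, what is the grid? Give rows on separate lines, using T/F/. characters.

Step 1: 5 trees catch fire, 2 burn out
  FTTTT
  .FTFT
  .TF..
  TTTFT
  T.TT.
  TTTTT
Step 2: 8 trees catch fire, 5 burn out
  .FTFT
  ..F.F
  .F...
  TTF.F
  T.TF.
  TTTTT
Step 3: 5 trees catch fire, 8 burn out
  ..F.F
  .....
  .....
  TF...
  T.F..
  TTTFT
Step 4: 3 trees catch fire, 5 burn out
  .....
  .....
  .....
  F....
  T....
  TTF.F

.....
.....
.....
F....
T....
TTF.F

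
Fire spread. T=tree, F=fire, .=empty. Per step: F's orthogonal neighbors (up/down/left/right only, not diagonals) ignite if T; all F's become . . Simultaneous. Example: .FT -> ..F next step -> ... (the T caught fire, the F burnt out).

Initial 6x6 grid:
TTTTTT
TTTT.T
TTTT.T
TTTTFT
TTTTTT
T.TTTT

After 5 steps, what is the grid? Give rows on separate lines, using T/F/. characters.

Step 1: 3 trees catch fire, 1 burn out
  TTTTTT
  TTTT.T
  TTTT.T
  TTTF.F
  TTTTFT
  T.TTTT
Step 2: 6 trees catch fire, 3 burn out
  TTTTTT
  TTTT.T
  TTTF.F
  TTF...
  TTTF.F
  T.TTFT
Step 3: 7 trees catch fire, 6 burn out
  TTTTTT
  TTTF.F
  TTF...
  TF....
  TTF...
  T.TF.F
Step 4: 7 trees catch fire, 7 burn out
  TTTFTF
  TTF...
  TF....
  F.....
  TF....
  T.F...
Step 5: 5 trees catch fire, 7 burn out
  TTF.F.
  TF....
  F.....
  ......
  F.....
  T.....

TTF.F.
TF....
F.....
......
F.....
T.....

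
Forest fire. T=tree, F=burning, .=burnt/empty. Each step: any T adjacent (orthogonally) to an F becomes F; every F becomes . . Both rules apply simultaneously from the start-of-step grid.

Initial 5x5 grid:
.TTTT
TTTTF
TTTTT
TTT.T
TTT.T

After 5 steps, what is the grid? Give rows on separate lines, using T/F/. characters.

Step 1: 3 trees catch fire, 1 burn out
  .TTTF
  TTTF.
  TTTTF
  TTT.T
  TTT.T
Step 2: 4 trees catch fire, 3 burn out
  .TTF.
  TTF..
  TTTF.
  TTT.F
  TTT.T
Step 3: 4 trees catch fire, 4 burn out
  .TF..
  TF...
  TTF..
  TTT..
  TTT.F
Step 4: 4 trees catch fire, 4 burn out
  .F...
  F....
  TF...
  TTF..
  TTT..
Step 5: 3 trees catch fire, 4 burn out
  .....
  .....
  F....
  TF...
  TTF..

.....
.....
F....
TF...
TTF..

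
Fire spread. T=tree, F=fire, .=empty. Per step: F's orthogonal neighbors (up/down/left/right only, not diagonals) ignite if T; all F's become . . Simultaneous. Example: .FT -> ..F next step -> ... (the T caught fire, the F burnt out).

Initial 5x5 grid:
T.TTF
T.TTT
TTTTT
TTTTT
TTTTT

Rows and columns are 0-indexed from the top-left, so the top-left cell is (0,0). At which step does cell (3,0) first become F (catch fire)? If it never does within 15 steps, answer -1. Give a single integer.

Step 1: cell (3,0)='T' (+2 fires, +1 burnt)
Step 2: cell (3,0)='T' (+3 fires, +2 burnt)
Step 3: cell (3,0)='T' (+3 fires, +3 burnt)
Step 4: cell (3,0)='T' (+3 fires, +3 burnt)
Step 5: cell (3,0)='T' (+3 fires, +3 burnt)
Step 6: cell (3,0)='T' (+3 fires, +3 burnt)
Step 7: cell (3,0)='F' (+3 fires, +3 burnt)
  -> target ignites at step 7
Step 8: cell (3,0)='.' (+2 fires, +3 burnt)
Step 9: cell (3,0)='.' (+0 fires, +2 burnt)
  fire out at step 9

7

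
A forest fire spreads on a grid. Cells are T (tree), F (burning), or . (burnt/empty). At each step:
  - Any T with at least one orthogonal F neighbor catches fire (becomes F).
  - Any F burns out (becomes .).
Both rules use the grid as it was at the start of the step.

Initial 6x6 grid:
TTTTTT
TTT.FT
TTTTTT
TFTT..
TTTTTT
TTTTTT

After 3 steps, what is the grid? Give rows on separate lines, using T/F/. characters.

Step 1: 7 trees catch fire, 2 burn out
  TTTTFT
  TTT..F
  TFTTFT
  F.FT..
  TFTTTT
  TTTTTT
Step 2: 11 trees catch fire, 7 burn out
  TTTF.F
  TFT...
  F.FF.F
  ...F..
  F.FTTT
  TFTTTT
Step 3: 7 trees catch fire, 11 burn out
  TFF...
  F.F...
  ......
  ......
  ...FTT
  F.FTTT

TFF...
F.F...
......
......
...FTT
F.FTTT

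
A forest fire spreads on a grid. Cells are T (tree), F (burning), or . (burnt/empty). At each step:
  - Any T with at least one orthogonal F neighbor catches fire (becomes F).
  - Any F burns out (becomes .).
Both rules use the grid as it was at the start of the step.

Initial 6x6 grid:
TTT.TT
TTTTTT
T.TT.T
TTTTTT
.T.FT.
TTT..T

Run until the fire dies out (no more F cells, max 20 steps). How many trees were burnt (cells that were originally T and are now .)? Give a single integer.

Answer: 26

Derivation:
Step 1: +2 fires, +1 burnt (F count now 2)
Step 2: +3 fires, +2 burnt (F count now 3)
Step 3: +4 fires, +3 burnt (F count now 4)
Step 4: +5 fires, +4 burnt (F count now 5)
Step 5: +6 fires, +5 burnt (F count now 6)
Step 6: +5 fires, +6 burnt (F count now 5)
Step 7: +1 fires, +5 burnt (F count now 1)
Step 8: +0 fires, +1 burnt (F count now 0)
Fire out after step 8
Initially T: 27, now '.': 35
Total burnt (originally-T cells now '.'): 26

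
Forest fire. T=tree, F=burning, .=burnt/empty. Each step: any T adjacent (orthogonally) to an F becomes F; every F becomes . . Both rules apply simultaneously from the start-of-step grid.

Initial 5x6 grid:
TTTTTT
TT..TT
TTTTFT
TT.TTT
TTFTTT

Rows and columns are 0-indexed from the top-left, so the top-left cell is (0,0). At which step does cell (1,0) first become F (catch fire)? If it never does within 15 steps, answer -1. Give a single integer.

Step 1: cell (1,0)='T' (+6 fires, +2 burnt)
Step 2: cell (1,0)='T' (+8 fires, +6 burnt)
Step 3: cell (1,0)='T' (+5 fires, +8 burnt)
Step 4: cell (1,0)='T' (+3 fires, +5 burnt)
Step 5: cell (1,0)='F' (+2 fires, +3 burnt)
  -> target ignites at step 5
Step 6: cell (1,0)='.' (+1 fires, +2 burnt)
Step 7: cell (1,0)='.' (+0 fires, +1 burnt)
  fire out at step 7

5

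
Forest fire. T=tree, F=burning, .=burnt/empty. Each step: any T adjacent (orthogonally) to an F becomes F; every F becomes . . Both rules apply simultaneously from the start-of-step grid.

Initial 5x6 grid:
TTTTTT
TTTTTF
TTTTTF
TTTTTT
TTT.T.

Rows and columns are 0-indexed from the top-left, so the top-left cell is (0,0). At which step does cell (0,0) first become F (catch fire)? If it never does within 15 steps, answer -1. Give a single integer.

Step 1: cell (0,0)='T' (+4 fires, +2 burnt)
Step 2: cell (0,0)='T' (+4 fires, +4 burnt)
Step 3: cell (0,0)='T' (+5 fires, +4 burnt)
Step 4: cell (0,0)='T' (+4 fires, +5 burnt)
Step 5: cell (0,0)='T' (+5 fires, +4 burnt)
Step 6: cell (0,0)='F' (+3 fires, +5 burnt)
  -> target ignites at step 6
Step 7: cell (0,0)='.' (+1 fires, +3 burnt)
Step 8: cell (0,0)='.' (+0 fires, +1 burnt)
  fire out at step 8

6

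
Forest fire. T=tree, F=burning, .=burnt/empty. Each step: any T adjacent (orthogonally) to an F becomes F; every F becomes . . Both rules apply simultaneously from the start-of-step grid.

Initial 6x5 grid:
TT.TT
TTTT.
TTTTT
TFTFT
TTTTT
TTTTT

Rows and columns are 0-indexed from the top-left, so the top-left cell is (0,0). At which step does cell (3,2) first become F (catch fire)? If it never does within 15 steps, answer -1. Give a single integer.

Step 1: cell (3,2)='F' (+7 fires, +2 burnt)
  -> target ignites at step 1
Step 2: cell (3,2)='.' (+10 fires, +7 burnt)
Step 3: cell (3,2)='.' (+7 fires, +10 burnt)
Step 4: cell (3,2)='.' (+2 fires, +7 burnt)
Step 5: cell (3,2)='.' (+0 fires, +2 burnt)
  fire out at step 5

1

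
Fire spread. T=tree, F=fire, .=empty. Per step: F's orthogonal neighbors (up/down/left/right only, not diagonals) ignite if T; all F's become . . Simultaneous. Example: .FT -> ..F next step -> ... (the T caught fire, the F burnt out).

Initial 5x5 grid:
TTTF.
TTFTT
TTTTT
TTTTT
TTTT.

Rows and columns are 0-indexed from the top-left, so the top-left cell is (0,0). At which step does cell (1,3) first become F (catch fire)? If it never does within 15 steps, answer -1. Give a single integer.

Step 1: cell (1,3)='F' (+4 fires, +2 burnt)
  -> target ignites at step 1
Step 2: cell (1,3)='.' (+6 fires, +4 burnt)
Step 3: cell (1,3)='.' (+6 fires, +6 burnt)
Step 4: cell (1,3)='.' (+4 fires, +6 burnt)
Step 5: cell (1,3)='.' (+1 fires, +4 burnt)
Step 6: cell (1,3)='.' (+0 fires, +1 burnt)
  fire out at step 6

1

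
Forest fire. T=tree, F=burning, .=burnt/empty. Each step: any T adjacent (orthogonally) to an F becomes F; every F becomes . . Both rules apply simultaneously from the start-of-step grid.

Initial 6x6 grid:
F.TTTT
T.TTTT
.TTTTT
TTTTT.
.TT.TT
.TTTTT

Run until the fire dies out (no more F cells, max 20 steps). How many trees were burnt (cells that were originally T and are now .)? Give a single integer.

Answer: 1

Derivation:
Step 1: +1 fires, +1 burnt (F count now 1)
Step 2: +0 fires, +1 burnt (F count now 0)
Fire out after step 2
Initially T: 28, now '.': 9
Total burnt (originally-T cells now '.'): 1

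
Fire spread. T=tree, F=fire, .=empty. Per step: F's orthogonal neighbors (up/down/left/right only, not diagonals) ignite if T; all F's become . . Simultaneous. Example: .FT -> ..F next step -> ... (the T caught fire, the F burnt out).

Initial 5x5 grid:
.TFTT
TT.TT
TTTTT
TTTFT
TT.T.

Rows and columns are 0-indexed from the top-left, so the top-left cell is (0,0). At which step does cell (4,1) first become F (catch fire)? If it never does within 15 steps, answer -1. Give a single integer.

Step 1: cell (4,1)='T' (+6 fires, +2 burnt)
Step 2: cell (4,1)='T' (+6 fires, +6 burnt)
Step 3: cell (4,1)='F' (+5 fires, +6 burnt)
  -> target ignites at step 3
Step 4: cell (4,1)='.' (+2 fires, +5 burnt)
Step 5: cell (4,1)='.' (+0 fires, +2 burnt)
  fire out at step 5

3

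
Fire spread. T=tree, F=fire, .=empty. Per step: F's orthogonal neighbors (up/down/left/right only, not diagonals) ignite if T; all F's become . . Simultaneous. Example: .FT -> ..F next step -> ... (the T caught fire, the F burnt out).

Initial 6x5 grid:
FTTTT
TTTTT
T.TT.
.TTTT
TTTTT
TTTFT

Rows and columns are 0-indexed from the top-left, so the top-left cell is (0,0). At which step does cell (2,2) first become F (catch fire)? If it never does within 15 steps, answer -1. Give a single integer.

Step 1: cell (2,2)='T' (+5 fires, +2 burnt)
Step 2: cell (2,2)='T' (+7 fires, +5 burnt)
Step 3: cell (2,2)='T' (+7 fires, +7 burnt)
Step 4: cell (2,2)='F' (+5 fires, +7 burnt)
  -> target ignites at step 4
Step 5: cell (2,2)='.' (+1 fires, +5 burnt)
Step 6: cell (2,2)='.' (+0 fires, +1 burnt)
  fire out at step 6

4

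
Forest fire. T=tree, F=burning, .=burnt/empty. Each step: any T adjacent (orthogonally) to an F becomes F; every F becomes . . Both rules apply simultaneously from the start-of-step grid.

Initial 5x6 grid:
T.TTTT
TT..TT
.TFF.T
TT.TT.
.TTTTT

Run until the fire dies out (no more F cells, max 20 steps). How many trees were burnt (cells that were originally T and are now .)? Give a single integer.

Step 1: +2 fires, +2 burnt (F count now 2)
Step 2: +4 fires, +2 burnt (F count now 4)
Step 3: +5 fires, +4 burnt (F count now 5)
Step 4: +2 fires, +5 burnt (F count now 2)
Step 5: +0 fires, +2 burnt (F count now 0)
Fire out after step 5
Initially T: 20, now '.': 23
Total burnt (originally-T cells now '.'): 13

Answer: 13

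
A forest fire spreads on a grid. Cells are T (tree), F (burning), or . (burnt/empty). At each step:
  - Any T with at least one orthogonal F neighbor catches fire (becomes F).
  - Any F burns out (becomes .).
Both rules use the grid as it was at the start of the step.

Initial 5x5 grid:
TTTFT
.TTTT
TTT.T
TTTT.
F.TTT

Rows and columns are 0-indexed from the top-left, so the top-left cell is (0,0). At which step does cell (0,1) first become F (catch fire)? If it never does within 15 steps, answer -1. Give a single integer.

Step 1: cell (0,1)='T' (+4 fires, +2 burnt)
Step 2: cell (0,1)='F' (+5 fires, +4 burnt)
  -> target ignites at step 2
Step 3: cell (0,1)='.' (+6 fires, +5 burnt)
Step 4: cell (0,1)='.' (+2 fires, +6 burnt)
Step 5: cell (0,1)='.' (+1 fires, +2 burnt)
Step 6: cell (0,1)='.' (+1 fires, +1 burnt)
Step 7: cell (0,1)='.' (+0 fires, +1 burnt)
  fire out at step 7

2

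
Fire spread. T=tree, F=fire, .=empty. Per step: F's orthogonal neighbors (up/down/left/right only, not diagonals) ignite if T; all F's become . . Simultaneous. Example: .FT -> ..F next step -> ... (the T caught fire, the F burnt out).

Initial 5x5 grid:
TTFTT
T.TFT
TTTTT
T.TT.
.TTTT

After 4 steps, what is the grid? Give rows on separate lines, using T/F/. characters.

Step 1: 5 trees catch fire, 2 burn out
  TF.FT
  T.F.F
  TTTFT
  T.TT.
  .TTTT
Step 2: 5 trees catch fire, 5 burn out
  F...F
  T....
  TTF.F
  T.TF.
  .TTTT
Step 3: 4 trees catch fire, 5 burn out
  .....
  F....
  TF...
  T.F..
  .TTFT
Step 4: 3 trees catch fire, 4 burn out
  .....
  .....
  F....
  T....
  .TF.F

.....
.....
F....
T....
.TF.F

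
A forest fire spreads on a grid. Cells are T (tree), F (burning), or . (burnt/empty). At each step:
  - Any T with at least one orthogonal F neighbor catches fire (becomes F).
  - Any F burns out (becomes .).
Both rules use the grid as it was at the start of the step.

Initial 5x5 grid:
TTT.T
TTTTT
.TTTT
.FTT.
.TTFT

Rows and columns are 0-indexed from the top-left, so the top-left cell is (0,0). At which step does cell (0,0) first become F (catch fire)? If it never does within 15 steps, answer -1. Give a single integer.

Step 1: cell (0,0)='T' (+6 fires, +2 burnt)
Step 2: cell (0,0)='T' (+3 fires, +6 burnt)
Step 3: cell (0,0)='T' (+5 fires, +3 burnt)
Step 4: cell (0,0)='F' (+3 fires, +5 burnt)
  -> target ignites at step 4
Step 5: cell (0,0)='.' (+1 fires, +3 burnt)
Step 6: cell (0,0)='.' (+0 fires, +1 burnt)
  fire out at step 6

4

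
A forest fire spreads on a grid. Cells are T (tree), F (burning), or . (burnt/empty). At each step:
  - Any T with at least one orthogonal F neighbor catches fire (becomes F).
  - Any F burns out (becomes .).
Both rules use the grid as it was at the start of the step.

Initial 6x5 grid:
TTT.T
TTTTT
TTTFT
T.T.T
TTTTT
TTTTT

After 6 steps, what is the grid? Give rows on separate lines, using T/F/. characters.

Step 1: 3 trees catch fire, 1 burn out
  TTT.T
  TTTFT
  TTF.F
  T.T.T
  TTTTT
  TTTTT
Step 2: 5 trees catch fire, 3 burn out
  TTT.T
  TTF.F
  TF...
  T.F.F
  TTTTT
  TTTTT
Step 3: 6 trees catch fire, 5 burn out
  TTF.F
  TF...
  F....
  T....
  TTFTF
  TTTTT
Step 4: 7 trees catch fire, 6 burn out
  TF...
  F....
  .....
  F....
  TF.F.
  TTFTF
Step 5: 4 trees catch fire, 7 burn out
  F....
  .....
  .....
  .....
  F....
  TF.F.
Step 6: 1 trees catch fire, 4 burn out
  .....
  .....
  .....
  .....
  .....
  F....

.....
.....
.....
.....
.....
F....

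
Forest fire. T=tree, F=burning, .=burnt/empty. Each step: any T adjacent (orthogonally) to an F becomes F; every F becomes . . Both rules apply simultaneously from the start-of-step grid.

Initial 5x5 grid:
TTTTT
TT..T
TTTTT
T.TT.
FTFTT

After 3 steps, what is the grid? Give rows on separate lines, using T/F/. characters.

Step 1: 4 trees catch fire, 2 burn out
  TTTTT
  TT..T
  TTTTT
  F.FT.
  .F.FT
Step 2: 4 trees catch fire, 4 burn out
  TTTTT
  TT..T
  FTFTT
  ...F.
  ....F
Step 3: 3 trees catch fire, 4 burn out
  TTTTT
  FT..T
  .F.FT
  .....
  .....

TTTTT
FT..T
.F.FT
.....
.....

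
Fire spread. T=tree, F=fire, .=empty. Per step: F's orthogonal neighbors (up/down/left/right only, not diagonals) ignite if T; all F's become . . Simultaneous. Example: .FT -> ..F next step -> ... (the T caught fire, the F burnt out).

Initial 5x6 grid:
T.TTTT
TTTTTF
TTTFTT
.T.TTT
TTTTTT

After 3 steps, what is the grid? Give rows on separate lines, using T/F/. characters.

Step 1: 7 trees catch fire, 2 burn out
  T.TTTF
  TTTFF.
  TTF.FF
  .T.FTT
  TTTTTT
Step 2: 7 trees catch fire, 7 burn out
  T.TFF.
  TTF...
  TF....
  .T..FF
  TTTFTT
Step 3: 7 trees catch fire, 7 burn out
  T.F...
  TF....
  F.....
  .F....
  TTF.FF

T.F...
TF....
F.....
.F....
TTF.FF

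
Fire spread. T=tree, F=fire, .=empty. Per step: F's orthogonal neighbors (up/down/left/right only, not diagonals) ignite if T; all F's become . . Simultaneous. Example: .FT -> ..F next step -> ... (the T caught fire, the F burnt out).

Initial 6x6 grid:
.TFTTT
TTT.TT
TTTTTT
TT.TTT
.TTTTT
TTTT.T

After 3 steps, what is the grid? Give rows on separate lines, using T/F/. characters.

Step 1: 3 trees catch fire, 1 burn out
  .F.FTT
  TTF.TT
  TTTTTT
  TT.TTT
  .TTTTT
  TTTT.T
Step 2: 3 trees catch fire, 3 burn out
  ....FT
  TF..TT
  TTFTTT
  TT.TTT
  .TTTTT
  TTTT.T
Step 3: 5 trees catch fire, 3 burn out
  .....F
  F...FT
  TF.FTT
  TT.TTT
  .TTTTT
  TTTT.T

.....F
F...FT
TF.FTT
TT.TTT
.TTTTT
TTTT.T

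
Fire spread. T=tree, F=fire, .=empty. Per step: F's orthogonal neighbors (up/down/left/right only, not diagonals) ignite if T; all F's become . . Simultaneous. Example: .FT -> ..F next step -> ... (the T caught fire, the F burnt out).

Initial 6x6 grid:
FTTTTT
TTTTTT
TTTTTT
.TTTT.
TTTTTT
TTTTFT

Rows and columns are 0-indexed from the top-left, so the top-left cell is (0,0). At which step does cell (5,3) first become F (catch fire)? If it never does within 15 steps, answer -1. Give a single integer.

Step 1: cell (5,3)='F' (+5 fires, +2 burnt)
  -> target ignites at step 1
Step 2: cell (5,3)='.' (+7 fires, +5 burnt)
Step 3: cell (5,3)='.' (+7 fires, +7 burnt)
Step 4: cell (5,3)='.' (+10 fires, +7 burnt)
Step 5: cell (5,3)='.' (+3 fires, +10 burnt)
Step 6: cell (5,3)='.' (+0 fires, +3 burnt)
  fire out at step 6

1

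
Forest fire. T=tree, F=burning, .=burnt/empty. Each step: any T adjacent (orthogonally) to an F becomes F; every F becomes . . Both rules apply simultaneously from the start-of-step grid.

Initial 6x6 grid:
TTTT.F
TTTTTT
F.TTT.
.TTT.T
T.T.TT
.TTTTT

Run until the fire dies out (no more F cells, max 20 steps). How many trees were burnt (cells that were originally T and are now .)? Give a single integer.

Answer: 25

Derivation:
Step 1: +2 fires, +2 burnt (F count now 2)
Step 2: +3 fires, +2 burnt (F count now 3)
Step 3: +4 fires, +3 burnt (F count now 4)
Step 4: +4 fires, +4 burnt (F count now 4)
Step 5: +2 fires, +4 burnt (F count now 2)
Step 6: +2 fires, +2 burnt (F count now 2)
Step 7: +1 fires, +2 burnt (F count now 1)
Step 8: +2 fires, +1 burnt (F count now 2)
Step 9: +1 fires, +2 burnt (F count now 1)
Step 10: +2 fires, +1 burnt (F count now 2)
Step 11: +1 fires, +2 burnt (F count now 1)
Step 12: +1 fires, +1 burnt (F count now 1)
Step 13: +0 fires, +1 burnt (F count now 0)
Fire out after step 13
Initially T: 26, now '.': 35
Total burnt (originally-T cells now '.'): 25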